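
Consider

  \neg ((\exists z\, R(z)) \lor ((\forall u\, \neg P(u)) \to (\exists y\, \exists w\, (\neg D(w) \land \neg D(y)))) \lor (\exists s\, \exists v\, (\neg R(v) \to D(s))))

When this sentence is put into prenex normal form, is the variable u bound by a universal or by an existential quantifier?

Eliminate → and ↔ using ¬ and ∨.
  \neg ((\exists z\, R(z)) \lor \neg (\forall u\, \neg P(u)) \lor (\exists y\, \exists w\, (\neg D(w) \land \neg D(y))) \lor (\exists s\, \exists v\, (\neg \neg R(v) \lor D(s))))
Move each ¬ inward, flipping quantifiers it crosses:
  (\forall z\, \neg R(z)) \land (\forall u\, \neg P(u)) \land (\forall y\, \forall w\, (D(w) \lor D(y))) \land (\forall s\, \forall v\, (\neg R(v) \land \neg D(s)))
All bound variables are already distinct, so no renaming is needed.
Extract every quantifier outward, since the variables are now distinct and don't occur free across branches:
  \forall z\, \forall u\, \forall y\, \forall w\, \forall s\, \forall v\, (\neg R(z) \land \neg P(u) \land (D(w) \lor D(y)) \land \neg R(v) \land \neg D(s))
The quantifier \forall u sits under an even number of negations (counting the antecedent side of each →), so it remains universal.

universal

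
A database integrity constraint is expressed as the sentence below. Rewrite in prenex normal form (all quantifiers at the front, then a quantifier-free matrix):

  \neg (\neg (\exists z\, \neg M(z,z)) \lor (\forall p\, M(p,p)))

\exists z\, \exists p\, (\neg M(z,z) \land \neg M(p,p))

Move each ¬ inward, flipping quantifiers it crosses:
  (\exists z\, \neg M(z,z)) \land (\exists p\, \neg M(p,p))
All bound variables are already distinct, so no renaming is needed.
Pull the quantifiers to the front (each side's bound variable is not free in the other side):
  \exists z\, \exists p\, (\neg M(z,z) \land \neg M(p,p))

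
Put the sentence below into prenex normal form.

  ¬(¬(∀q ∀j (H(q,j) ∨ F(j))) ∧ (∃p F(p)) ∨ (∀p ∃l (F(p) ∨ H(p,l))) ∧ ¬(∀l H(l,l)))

Push ¬ through the quantifiers and connectives to reach negation normal form:
  ((∀q ∀j (H(q,j) ∨ F(j))) ∨ (∀p ¬F(p))) ∧ ((∃p ∀l (¬F(p) ∧ ¬H(p,l))) ∨ (∀l H(l,l)))
Standardize variables apart so no two quantifiers bind the same name: p↦z1, l↦u.
  ((∀q ∀j (H(q,j) ∨ F(j))) ∨ (∀p ¬F(p))) ∧ ((∃z1 ∀l (¬F(z1) ∧ ¬H(z1,l))) ∨ (∀u H(u,u)))
Extract every quantifier outward, since the variables are now distinct and don't occur free across branches:
  ∀q ∀j ∀p ∃z1 ∀l ∀u ((H(q,j) ∨ F(j) ∨ ¬F(p)) ∧ (¬F(z1) ∧ ¬H(z1,l) ∨ H(u,u)))

∀q ∀j ∀p ∃z1 ∀l ∀u ((H(q,j) ∨ F(j) ∨ ¬F(p)) ∧ (¬F(z1) ∧ ¬H(z1,l) ∨ H(u,u)))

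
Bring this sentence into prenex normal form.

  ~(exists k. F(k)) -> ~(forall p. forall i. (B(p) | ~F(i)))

Rewrite implications/biconditionals: A → B as ¬A ∨ B.
  ~~(exists k. F(k)) | ~(forall p. forall i. (B(p) | ~F(i)))
Drive negations inward (¬∀x A ≡ ∃x ¬A, ¬∃x A ≡ ∀x ¬A, De Morgan for ∧/∨):
  (exists k. F(k)) | (exists p. exists i. (~B(p) & F(i)))
All bound variables are already distinct, so no renaming is needed.
Pull the quantifiers to the front (each side's bound variable is not free in the other side):
  exists k. exists p. exists i. (F(k) | ~B(p) & F(i))

exists k. exists p. exists i. (F(k) | ~B(p) & F(i))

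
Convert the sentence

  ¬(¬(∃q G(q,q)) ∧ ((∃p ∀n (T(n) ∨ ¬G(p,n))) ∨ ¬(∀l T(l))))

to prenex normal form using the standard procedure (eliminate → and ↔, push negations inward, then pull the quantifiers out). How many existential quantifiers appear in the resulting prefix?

Drive negations inward (¬∀x A ≡ ∃x ¬A, ¬∃x A ≡ ∀x ¬A, De Morgan for ∧/∨):
  (∃q G(q,q)) ∨ (∀p ∃n (¬T(n) ∧ G(p,n))) ∧ (∀l T(l))
All bound variables are already distinct, so no renaming is needed.
Extract every quantifier outward, since the variables are now distinct and don't occur free across branches:
  ∃q ∀p ∃n ∀l (G(q,q) ∨ ¬T(n) ∧ G(p,n) ∧ T(l))
The prefix is ∃q ∀p ∃n ∀l: 2 universal, 2 existential.

2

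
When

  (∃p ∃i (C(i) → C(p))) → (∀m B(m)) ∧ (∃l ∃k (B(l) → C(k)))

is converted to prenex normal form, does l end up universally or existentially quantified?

existential

First replace A → B with ¬A ∨ B.
  ¬(∃p ∃i (¬C(i) ∨ C(p))) ∨ (∀m B(m)) ∧ (∃l ∃k (¬B(l) ∨ C(k)))
Move each ¬ inward, flipping quantifiers it crosses:
  (∀p ∀i (C(i) ∧ ¬C(p))) ∨ (∀m B(m)) ∧ (∃l ∃k (¬B(l) ∨ C(k)))
All bound variables are already distinct, so no renaming is needed.
Extract every quantifier outward, since the variables are now distinct and don't occur free across branches:
  ∀p ∀i ∀m ∃l ∃k (C(i) ∧ ¬C(p) ∨ B(m) ∧ (¬B(l) ∨ C(k)))
The quantifier ∃l sits under an even number of negations (counting the antecedent side of each →), so it remains existential.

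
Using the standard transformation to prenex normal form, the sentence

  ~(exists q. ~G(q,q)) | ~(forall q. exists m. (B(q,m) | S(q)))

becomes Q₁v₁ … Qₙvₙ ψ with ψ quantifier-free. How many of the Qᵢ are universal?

2

Push ¬ through the quantifiers and connectives to reach negation normal form:
  (forall q. G(q,q)) | (exists q. forall m. (~B(q,m) & ~S(q)))
Give each quantifier a distinct variable: q↦z.
  (forall q. G(q,q)) | (exists z. forall m. (~B(z,m) & ~S(z)))
Pull the quantifiers to the front (each side's bound variable is not free in the other side):
  forall q. exists z. forall m. (G(q,q) | ~B(z,m) & ~S(z))
The prefix is forall q exists z forall m: 2 universal, 1 existential.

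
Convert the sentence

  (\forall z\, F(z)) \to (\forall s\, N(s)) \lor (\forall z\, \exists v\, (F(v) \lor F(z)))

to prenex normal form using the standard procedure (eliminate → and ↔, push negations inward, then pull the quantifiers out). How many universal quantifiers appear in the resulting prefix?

2

Eliminate → and ↔ using ¬ and ∨.
  \neg (\forall z\, F(z)) \lor (\forall s\, N(s)) \lor (\forall z\, \exists v\, (F(v) \lor F(z)))
Drive negations inward (¬∀x A ≡ ∃x ¬A, ¬∃x A ≡ ∀x ¬A, De Morgan for ∧/∨):
  (\exists z\, \neg F(z)) \lor (\forall s\, N(s)) \lor (\forall z\, \exists v\, (F(v) \lor F(z)))
Standardize variables apart so no two quantifiers bind the same name: z↦y.
  (\exists z\, \neg F(z)) \lor (\forall s\, N(s)) \lor (\forall y\, \exists v\, (F(v) \lor F(y)))
Extract every quantifier outward, since the variables are now distinct and don't occur free across branches:
  \exists z\, \forall s\, \forall y\, \exists v\, (\neg F(z) \lor N(s) \lor F(v) \lor F(y))
The prefix is \exists z \forall s \forall y \exists v: 2 universal, 2 existential.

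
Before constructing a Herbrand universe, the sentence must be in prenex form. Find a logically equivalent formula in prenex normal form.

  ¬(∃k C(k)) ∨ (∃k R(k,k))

Drive negations inward (¬∀x A ≡ ∃x ¬A, ¬∃x A ≡ ∀x ¬A, De Morgan for ∧/∨):
  (∀k ¬C(k)) ∨ (∃k R(k,k))
Give each quantifier a distinct variable: k↦z.
  (∀k ¬C(k)) ∨ (∃z R(z,z))
Finally move all quantifiers to the prefix:
  ∀k ∃z (¬C(k) ∨ R(z,z))

∀k ∃z (¬C(k) ∨ R(z,z))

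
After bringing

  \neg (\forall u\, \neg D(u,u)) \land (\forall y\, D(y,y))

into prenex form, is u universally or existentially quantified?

Drive negations inward (¬∀x A ≡ ∃x ¬A, ¬∃x A ≡ ∀x ¬A, De Morgan for ∧/∨):
  (\exists u\, D(u,u)) \land (\forall y\, D(y,y))
Extract every quantifier outward, since the variables are now distinct and don't occur free across branches:
  \exists u\, \forall y\, (D(u,u) \land D(y,y))
The quantifier \forall u sits under an odd number of negations, so it flips to \exists u.

existential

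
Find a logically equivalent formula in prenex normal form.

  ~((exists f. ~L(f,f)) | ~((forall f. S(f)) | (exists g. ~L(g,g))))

Drive negations inward (¬∀x A ≡ ∃x ¬A, ¬∃x A ≡ ∀x ¬A, De Morgan for ∧/∨):
  (forall f. L(f,f)) & ((forall f. S(f)) | (exists g. ~L(g,g)))
Rename bound variables to avoid capture: f↦s.
  (forall f. L(f,f)) & ((forall s. S(s)) | (exists g. ~L(g,g)))
Extract every quantifier outward, since the variables are now distinct and don't occur free across branches:
  forall f. forall s. exists g. (L(f,f) & (S(s) | ~L(g,g)))

forall f. forall s. exists g. (L(f,f) & (S(s) | ~L(g,g)))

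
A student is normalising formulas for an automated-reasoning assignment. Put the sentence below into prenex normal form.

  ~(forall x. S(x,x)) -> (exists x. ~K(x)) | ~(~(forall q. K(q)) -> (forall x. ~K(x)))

Rewrite implications/biconditionals: A → B as ¬A ∨ B.
  ~~(forall x. S(x,x)) | (exists x. ~K(x)) | ~(~~(forall q. K(q)) | (forall x. ~K(x)))
Drive negations inward (¬∀x A ≡ ∃x ¬A, ¬∃x A ≡ ∀x ¬A, De Morgan for ∧/∨):
  (forall x. S(x,x)) | (exists x. ~K(x)) | (exists q. ~K(q)) & (exists x. K(x))
Rename bound variables to avoid capture: x↦z1, x↦s.
  (forall x. S(x,x)) | (exists z1. ~K(z1)) | (exists q. ~K(q)) & (exists s. K(s))
Pull the quantifiers to the front (each side's bound variable is not free in the other side):
  forall x. exists z1. exists q. exists s. (S(x,x) | ~K(z1) | ~K(q) & K(s))

forall x. exists z1. exists q. exists s. (S(x,x) | ~K(z1) | ~K(q) & K(s))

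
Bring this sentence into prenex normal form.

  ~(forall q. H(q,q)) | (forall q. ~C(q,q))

Drive negations inward (¬∀x A ≡ ∃x ¬A, ¬∃x A ≡ ∀x ¬A, De Morgan for ∧/∨):
  (exists q. ~H(q,q)) | (forall q. ~C(q,q))
Rename bound variables to avoid capture: q↦w.
  (exists q. ~H(q,q)) | (forall w. ~C(w,w))
Pull the quantifiers to the front (each side's bound variable is not free in the other side):
  exists q. forall w. (~H(q,q) | ~C(w,w))

exists q. forall w. (~H(q,q) | ~C(w,w))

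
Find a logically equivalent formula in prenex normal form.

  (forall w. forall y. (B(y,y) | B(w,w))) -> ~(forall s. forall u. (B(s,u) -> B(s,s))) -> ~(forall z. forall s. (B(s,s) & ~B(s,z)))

exists w. exists y. forall s. forall u. exists z. exists u1. (~B(y,y) & ~B(w,w) | ~B(s,u) | B(s,s) | ~B(u1,u1) | B(u1,z))

Rewrite implications/biconditionals: A → B as ¬A ∨ B.
  ~(forall w. forall y. (B(y,y) | B(w,w))) | ~~(forall s. forall u. (~B(s,u) | B(s,s))) | ~(forall z. forall s. (B(s,s) & ~B(s,z)))
Drive negations inward (¬∀x A ≡ ∃x ¬A, ¬∃x A ≡ ∀x ¬A, De Morgan for ∧/∨):
  (exists w. exists y. (~B(y,y) & ~B(w,w))) | (forall s. forall u. (~B(s,u) | B(s,s))) | (exists z. exists s. (~B(s,s) | B(s,z)))
Rename bound variables to avoid capture: s↦u1.
  (exists w. exists y. (~B(y,y) & ~B(w,w))) | (forall s. forall u. (~B(s,u) | B(s,s))) | (exists z. exists u1. (~B(u1,u1) | B(u1,z)))
Finally move all quantifiers to the prefix:
  exists w. exists y. forall s. forall u. exists z. exists u1. (~B(y,y) & ~B(w,w) | ~B(s,u) | B(s,s) | ~B(u1,u1) | B(u1,z))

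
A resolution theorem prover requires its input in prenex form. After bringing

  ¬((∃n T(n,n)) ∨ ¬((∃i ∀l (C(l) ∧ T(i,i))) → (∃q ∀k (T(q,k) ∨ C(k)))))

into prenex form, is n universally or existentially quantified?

universal

Rewrite implications/biconditionals: A → B as ¬A ∨ B.
  ¬((∃n T(n,n)) ∨ ¬(¬(∃i ∀l (C(l) ∧ T(i,i))) ∨ (∃q ∀k (T(q,k) ∨ C(k)))))
Drive negations inward (¬∀x A ≡ ∃x ¬A, ¬∃x A ≡ ∀x ¬A, De Morgan for ∧/∨):
  (∀n ¬T(n,n)) ∧ ((∀i ∃l (¬C(l) ∨ ¬T(i,i))) ∨ (∃q ∀k (T(q,k) ∨ C(k))))
All bound variables are already distinct, so no renaming is needed.
Extract every quantifier outward, since the variables are now distinct and don't occur free across branches:
  ∀n ∀i ∃l ∃q ∀k (¬T(n,n) ∧ (¬C(l) ∨ ¬T(i,i) ∨ T(q,k) ∨ C(k)))
The quantifier ∃n sits under an odd number of negations (counting the antecedent side of each →), so it flips to ∀n.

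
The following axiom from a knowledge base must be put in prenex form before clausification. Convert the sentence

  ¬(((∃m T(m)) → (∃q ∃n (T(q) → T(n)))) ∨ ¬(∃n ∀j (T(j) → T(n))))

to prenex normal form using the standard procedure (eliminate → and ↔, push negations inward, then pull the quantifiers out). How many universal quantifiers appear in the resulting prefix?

3

First replace A → B with ¬A ∨ B.
  ¬(¬(∃m T(m)) ∨ (∃q ∃n (¬T(q) ∨ T(n))) ∨ ¬(∃n ∀j (¬T(j) ∨ T(n))))
Push ¬ through the quantifiers and connectives to reach negation normal form:
  (∃m T(m)) ∧ (∀q ∀n (T(q) ∧ ¬T(n))) ∧ (∃n ∀j (¬T(j) ∨ T(n)))
Rename bound variables to avoid capture: n↦w1.
  (∃m T(m)) ∧ (∀q ∀n (T(q) ∧ ¬T(n))) ∧ (∃w1 ∀j (¬T(j) ∨ T(w1)))
Finally move all quantifiers to the prefix:
  ∃m ∀q ∀n ∃w1 ∀j (T(m) ∧ T(q) ∧ ¬T(n) ∧ (¬T(j) ∨ T(w1)))
The prefix is ∃m ∀q ∀n ∃w1 ∀j: 3 universal, 2 existential.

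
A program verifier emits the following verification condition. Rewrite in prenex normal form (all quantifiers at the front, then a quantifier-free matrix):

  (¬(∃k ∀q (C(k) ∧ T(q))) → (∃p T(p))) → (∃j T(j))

∀k ∃q ∀p ∃j ((¬C(k) ∨ ¬T(q)) ∧ ¬T(p) ∨ T(j))

Rewrite implications/biconditionals: A → B as ¬A ∨ B.
  ¬(¬¬(∃k ∀q (C(k) ∧ T(q))) ∨ (∃p T(p))) ∨ (∃j T(j))
Move each ¬ inward, flipping quantifiers it crosses:
  (∀k ∃q (¬C(k) ∨ ¬T(q))) ∧ (∀p ¬T(p)) ∨ (∃j T(j))
All bound variables are already distinct, so no renaming is needed.
Extract every quantifier outward, since the variables are now distinct and don't occur free across branches:
  ∀k ∃q ∀p ∃j ((¬C(k) ∨ ¬T(q)) ∧ ¬T(p) ∨ T(j))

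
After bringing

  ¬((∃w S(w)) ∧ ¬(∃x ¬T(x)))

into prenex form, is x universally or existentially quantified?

Move each ¬ inward, flipping quantifiers it crosses:
  (∀w ¬S(w)) ∨ (∃x ¬T(x))
Pull the quantifiers to the front (each side's bound variable is not free in the other side):
  ∀w ∃x (¬S(w) ∨ ¬T(x))
The quantifier ∃x sits under an even number of negations, so it remains existential.

existential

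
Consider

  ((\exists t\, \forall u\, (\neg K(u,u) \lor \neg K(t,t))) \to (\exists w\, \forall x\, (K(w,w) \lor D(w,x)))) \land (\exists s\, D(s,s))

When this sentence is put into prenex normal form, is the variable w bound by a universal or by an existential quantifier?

First replace A → B with ¬A ∨ B.
  (\neg (\exists t\, \forall u\, (\neg K(u,u) \lor \neg K(t,t))) \lor (\exists w\, \forall x\, (K(w,w) \lor D(w,x)))) \land (\exists s\, D(s,s))
Drive negations inward (¬∀x A ≡ ∃x ¬A, ¬∃x A ≡ ∀x ¬A, De Morgan for ∧/∨):
  ((\forall t\, \exists u\, (K(u,u) \land K(t,t))) \lor (\exists w\, \forall x\, (K(w,w) \lor D(w,x)))) \land (\exists s\, D(s,s))
All bound variables are already distinct, so no renaming is needed.
Pull the quantifiers to the front (each side's bound variable is not free in the other side):
  \forall t\, \exists u\, \exists w\, \forall x\, \exists s\, ((K(u,u) \land K(t,t) \lor K(w,w) \lor D(w,x)) \land D(s,s))
The quantifier \exists w sits under an even number of negations (counting the antecedent side of each →), so it remains existential.

existential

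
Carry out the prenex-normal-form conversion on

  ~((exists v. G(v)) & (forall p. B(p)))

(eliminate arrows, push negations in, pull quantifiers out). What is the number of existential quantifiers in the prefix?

1

Push ¬ through the quantifiers and connectives to reach negation normal form:
  (forall v. ~G(v)) | (exists p. ~B(p))
Finally move all quantifiers to the prefix:
  forall v. exists p. (~G(v) | ~B(p))
The prefix is forall v exists p: 1 universal, 1 existential.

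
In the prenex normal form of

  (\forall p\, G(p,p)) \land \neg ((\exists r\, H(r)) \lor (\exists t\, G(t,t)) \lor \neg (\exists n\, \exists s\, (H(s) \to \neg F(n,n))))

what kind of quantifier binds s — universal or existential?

First replace A → B with ¬A ∨ B.
  (\forall p\, G(p,p)) \land \neg ((\exists r\, H(r)) \lor (\exists t\, G(t,t)) \lor \neg (\exists n\, \exists s\, (\neg H(s) \lor \neg F(n,n))))
Move each ¬ inward, flipping quantifiers it crosses:
  (\forall p\, G(p,p)) \land (\forall r\, \neg H(r)) \land (\forall t\, \neg G(t,t)) \land (\exists n\, \exists s\, (\neg H(s) \lor \neg F(n,n)))
Pull the quantifiers to the front (each side's bound variable is not free in the other side):
  \forall p\, \forall r\, \forall t\, \exists n\, \exists s\, (G(p,p) \land \neg H(r) \land \neg G(t,t) \land (\neg H(s) \lor \neg F(n,n)))
The quantifier \exists s sits under an even number of negations (counting the antecedent side of each →), so it remains existential.

existential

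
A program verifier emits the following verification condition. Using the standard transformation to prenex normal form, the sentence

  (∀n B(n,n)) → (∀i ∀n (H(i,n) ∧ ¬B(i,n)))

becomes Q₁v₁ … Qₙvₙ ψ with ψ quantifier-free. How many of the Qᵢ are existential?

1

First replace A → B with ¬A ∨ B.
  ¬(∀n B(n,n)) ∨ (∀i ∀n (H(i,n) ∧ ¬B(i,n)))
Move each ¬ inward, flipping quantifiers it crosses:
  (∃n ¬B(n,n)) ∨ (∀i ∀n (H(i,n) ∧ ¬B(i,n)))
Rename bound variables to avoid capture: n↦v1.
  (∃n ¬B(n,n)) ∨ (∀i ∀v1 (H(i,v1) ∧ ¬B(i,v1)))
Pull the quantifiers to the front (each side's bound variable is not free in the other side):
  ∃n ∀i ∀v1 (¬B(n,n) ∨ H(i,v1) ∧ ¬B(i,v1))
The prefix is ∃n ∀i ∀v1: 2 universal, 1 existential.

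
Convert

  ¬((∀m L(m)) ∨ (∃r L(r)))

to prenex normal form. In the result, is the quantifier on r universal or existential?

universal

Move each ¬ inward, flipping quantifiers it crosses:
  (∃m ¬L(m)) ∧ (∀r ¬L(r))
All bound variables are already distinct, so no renaming is needed.
Extract every quantifier outward, since the variables are now distinct and don't occur free across branches:
  ∃m ∀r (¬L(m) ∧ ¬L(r))
The quantifier ∃r sits under an odd number of negations, so it flips to ∀r.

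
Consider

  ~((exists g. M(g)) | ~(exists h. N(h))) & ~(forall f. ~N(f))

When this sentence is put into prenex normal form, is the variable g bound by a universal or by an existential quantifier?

Drive negations inward (¬∀x A ≡ ∃x ¬A, ¬∃x A ≡ ∀x ¬A, De Morgan for ∧/∨):
  (forall g. ~M(g)) & (exists h. N(h)) & (exists f. N(f))
All bound variables are already distinct, so no renaming is needed.
Pull the quantifiers to the front (each side's bound variable is not free in the other side):
  forall g. exists h. exists f. (~M(g) & N(h) & N(f))
The quantifier exists g sits under an odd number of negations, so it flips to forall g.

universal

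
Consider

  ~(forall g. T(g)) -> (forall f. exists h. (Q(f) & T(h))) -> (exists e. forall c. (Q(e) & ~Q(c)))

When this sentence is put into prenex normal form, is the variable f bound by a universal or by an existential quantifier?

Rewrite implications/biconditionals: A → B as ¬A ∨ B.
  ~~(forall g. T(g)) | ~(forall f. exists h. (Q(f) & T(h))) | (exists e. forall c. (Q(e) & ~Q(c)))
Move each ¬ inward, flipping quantifiers it crosses:
  (forall g. T(g)) | (exists f. forall h. (~Q(f) | ~T(h))) | (exists e. forall c. (Q(e) & ~Q(c)))
All bound variables are already distinct, so no renaming is needed.
Extract every quantifier outward, since the variables are now distinct and don't occur free across branches:
  forall g. exists f. forall h. exists e. forall c. (T(g) | ~Q(f) | ~T(h) | Q(e) & ~Q(c))
The quantifier forall f sits under an odd number of negations (counting the antecedent side of each →), so it flips to exists f.

existential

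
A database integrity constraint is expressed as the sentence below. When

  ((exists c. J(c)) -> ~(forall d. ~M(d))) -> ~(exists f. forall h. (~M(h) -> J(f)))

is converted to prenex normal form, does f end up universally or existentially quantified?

universal

Eliminate → and ↔ using ¬ and ∨.
  ~(~(exists c. J(c)) | ~(forall d. ~M(d))) | ~(exists f. forall h. (~~M(h) | J(f)))
Drive negations inward (¬∀x A ≡ ∃x ¬A, ¬∃x A ≡ ∀x ¬A, De Morgan for ∧/∨):
  (exists c. J(c)) & (forall d. ~M(d)) | (forall f. exists h. (~M(h) & ~J(f)))
All bound variables are already distinct, so no renaming is needed.
Finally move all quantifiers to the prefix:
  exists c. forall d. forall f. exists h. (J(c) & ~M(d) | ~M(h) & ~J(f))
The quantifier exists f sits under an odd number of negations (counting the antecedent side of each →), so it flips to forall f.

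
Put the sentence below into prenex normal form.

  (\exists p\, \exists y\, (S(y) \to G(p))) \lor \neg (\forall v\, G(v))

\exists p\, \exists y\, \exists v\, (\neg S(y) \lor G(p) \lor \neg G(v))

Eliminate → and ↔ using ¬ and ∨.
  (\exists p\, \exists y\, (\neg S(y) \lor G(p))) \lor \neg (\forall v\, G(v))
Drive negations inward (¬∀x A ≡ ∃x ¬A, ¬∃x A ≡ ∀x ¬A, De Morgan for ∧/∨):
  (\exists p\, \exists y\, (\neg S(y) \lor G(p))) \lor (\exists v\, \neg G(v))
All bound variables are already distinct, so no renaming is needed.
Finally move all quantifiers to the prefix:
  \exists p\, \exists y\, \exists v\, (\neg S(y) \lor G(p) \lor \neg G(v))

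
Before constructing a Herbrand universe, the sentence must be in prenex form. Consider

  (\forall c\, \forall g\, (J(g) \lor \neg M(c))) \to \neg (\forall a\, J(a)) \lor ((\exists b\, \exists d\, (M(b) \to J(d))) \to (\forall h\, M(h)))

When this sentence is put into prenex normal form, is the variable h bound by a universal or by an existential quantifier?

universal

Eliminate → and ↔ using ¬ and ∨.
  \neg (\forall c\, \forall g\, (J(g) \lor \neg M(c))) \lor \neg (\forall a\, J(a)) \lor \neg (\exists b\, \exists d\, (\neg M(b) \lor J(d))) \lor (\forall h\, M(h))
Drive negations inward (¬∀x A ≡ ∃x ¬A, ¬∃x A ≡ ∀x ¬A, De Morgan for ∧/∨):
  (\exists c\, \exists g\, (\neg J(g) \land M(c))) \lor (\exists a\, \neg J(a)) \lor (\forall b\, \forall d\, (M(b) \land \neg J(d))) \lor (\forall h\, M(h))
All bound variables are already distinct, so no renaming is needed.
Pull the quantifiers to the front (each side's bound variable is not free in the other side):
  \exists c\, \exists g\, \exists a\, \forall b\, \forall d\, \forall h\, (\neg J(g) \land M(c) \lor \neg J(a) \lor M(b) \land \neg J(d) \lor M(h))
The quantifier \forall h sits under an even number of negations (counting the antecedent side of each →), so it remains universal.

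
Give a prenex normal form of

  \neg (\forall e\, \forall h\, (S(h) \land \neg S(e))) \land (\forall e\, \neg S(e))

\exists e\, \exists h\, \forall w1\, ((\neg S(h) \lor S(e)) \land \neg S(w1))

Move each ¬ inward, flipping quantifiers it crosses:
  (\exists e\, \exists h\, (\neg S(h) \lor S(e))) \land (\forall e\, \neg S(e))
Give each quantifier a distinct variable: e↦w1.
  (\exists e\, \exists h\, (\neg S(h) \lor S(e))) \land (\forall w1\, \neg S(w1))
Finally move all quantifiers to the prefix:
  \exists e\, \exists h\, \forall w1\, ((\neg S(h) \lor S(e)) \land \neg S(w1))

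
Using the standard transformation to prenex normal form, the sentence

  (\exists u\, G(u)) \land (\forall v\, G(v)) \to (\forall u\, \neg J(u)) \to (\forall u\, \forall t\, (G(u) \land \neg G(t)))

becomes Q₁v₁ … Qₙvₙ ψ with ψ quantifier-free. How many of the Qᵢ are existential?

Eliminate → and ↔ using ¬ and ∨.
  \neg ((\exists u\, G(u)) \land (\forall v\, G(v))) \lor \neg (\forall u\, \neg J(u)) \lor (\forall u\, \forall t\, (G(u) \land \neg G(t)))
Move each ¬ inward, flipping quantifiers it crosses:
  (\forall u\, \neg G(u)) \lor (\exists v\, \neg G(v)) \lor (\exists u\, J(u)) \lor (\forall u\, \forall t\, (G(u) \land \neg G(t)))
Rename bound variables to avoid capture: u↦u1, u↦a.
  (\forall u\, \neg G(u)) \lor (\exists v\, \neg G(v)) \lor (\exists u1\, J(u1)) \lor (\forall a\, \forall t\, (G(a) \land \neg G(t)))
Pull the quantifiers to the front (each side's bound variable is not free in the other side):
  \forall u\, \exists v\, \exists u1\, \forall a\, \forall t\, (\neg G(u) \lor \neg G(v) \lor J(u1) \lor G(a) \land \neg G(t))
The prefix is \forall u \exists v \exists u1 \forall a \forall t: 3 universal, 2 existential.

2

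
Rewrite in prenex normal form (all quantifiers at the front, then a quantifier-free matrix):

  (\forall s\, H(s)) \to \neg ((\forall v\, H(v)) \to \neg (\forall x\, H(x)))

\exists s\, \forall v\, \forall x\, (\neg H(s) \lor H(v) \land H(x))

First replace A → B with ¬A ∨ B.
  \neg (\forall s\, H(s)) \lor \neg (\neg (\forall v\, H(v)) \lor \neg (\forall x\, H(x)))
Move each ¬ inward, flipping quantifiers it crosses:
  (\exists s\, \neg H(s)) \lor (\forall v\, H(v)) \land (\forall x\, H(x))
All bound variables are already distinct, so no renaming is needed.
Pull the quantifiers to the front (each side's bound variable is not free in the other side):
  \exists s\, \forall v\, \forall x\, (\neg H(s) \lor H(v) \land H(x))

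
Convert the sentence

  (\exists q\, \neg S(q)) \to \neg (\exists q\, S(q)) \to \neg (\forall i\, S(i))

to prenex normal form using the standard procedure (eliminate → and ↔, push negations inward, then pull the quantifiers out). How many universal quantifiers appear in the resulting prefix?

Rewrite implications/biconditionals: A → B as ¬A ∨ B.
  \neg (\exists q\, \neg S(q)) \lor \neg \neg (\exists q\, S(q)) \lor \neg (\forall i\, S(i))
Drive negations inward (¬∀x A ≡ ∃x ¬A, ¬∃x A ≡ ∀x ¬A, De Morgan for ∧/∨):
  (\forall q\, S(q)) \lor (\exists q\, S(q)) \lor (\exists i\, \neg S(i))
Standardize variables apart so no two quantifiers bind the same name: q↦v1.
  (\forall q\, S(q)) \lor (\exists v1\, S(v1)) \lor (\exists i\, \neg S(i))
Pull the quantifiers to the front (each side's bound variable is not free in the other side):
  \forall q\, \exists v1\, \exists i\, (S(q) \lor S(v1) \lor \neg S(i))
The prefix is \forall q \exists v1 \exists i: 1 universal, 2 existential.

1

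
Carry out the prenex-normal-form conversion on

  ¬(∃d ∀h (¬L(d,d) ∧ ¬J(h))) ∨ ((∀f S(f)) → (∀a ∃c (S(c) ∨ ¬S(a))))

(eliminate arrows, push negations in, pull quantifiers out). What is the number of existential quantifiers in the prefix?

First replace A → B with ¬A ∨ B.
  ¬(∃d ∀h (¬L(d,d) ∧ ¬J(h))) ∨ ¬(∀f S(f)) ∨ (∀a ∃c (S(c) ∨ ¬S(a)))
Push ¬ through the quantifiers and connectives to reach negation normal form:
  (∀d ∃h (L(d,d) ∨ J(h))) ∨ (∃f ¬S(f)) ∨ (∀a ∃c (S(c) ∨ ¬S(a)))
Pull the quantifiers to the front (each side's bound variable is not free in the other side):
  ∀d ∃h ∃f ∀a ∃c (L(d,d) ∨ J(h) ∨ ¬S(f) ∨ S(c) ∨ ¬S(a))
The prefix is ∀d ∃h ∃f ∀a ∃c: 2 universal, 3 existential.

3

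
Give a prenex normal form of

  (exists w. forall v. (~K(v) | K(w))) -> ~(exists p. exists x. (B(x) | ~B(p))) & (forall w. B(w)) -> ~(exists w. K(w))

First replace A → B with ¬A ∨ B.
  ~(exists w. forall v. (~K(v) | K(w))) | ~(~(exists p. exists x. (B(x) | ~B(p))) & (forall w. B(w))) | ~(exists w. K(w))
Move each ¬ inward, flipping quantifiers it crosses:
  (forall w. exists v. (K(v) & ~K(w))) | (exists p. exists x. (B(x) | ~B(p))) | (exists w. ~B(w)) | (forall w. ~K(w))
Rename bound variables to avoid capture: w↦a, w↦z.
  (forall w. exists v. (K(v) & ~K(w))) | (exists p. exists x. (B(x) | ~B(p))) | (exists a. ~B(a)) | (forall z. ~K(z))
Pull the quantifiers to the front (each side's bound variable is not free in the other side):
  forall w. exists v. exists p. exists x. exists a. forall z. (K(v) & ~K(w) | B(x) | ~B(p) | ~B(a) | ~K(z))

forall w. exists v. exists p. exists x. exists a. forall z. (K(v) & ~K(w) | B(x) | ~B(p) | ~B(a) | ~K(z))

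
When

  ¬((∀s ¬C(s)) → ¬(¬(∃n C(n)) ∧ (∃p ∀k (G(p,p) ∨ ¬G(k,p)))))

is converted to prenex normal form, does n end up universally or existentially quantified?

First replace A → B with ¬A ∨ B.
  ¬(¬(∀s ¬C(s)) ∨ ¬(¬(∃n C(n)) ∧ (∃p ∀k (G(p,p) ∨ ¬G(k,p)))))
Drive negations inward (¬∀x A ≡ ∃x ¬A, ¬∃x A ≡ ∀x ¬A, De Morgan for ∧/∨):
  (∀s ¬C(s)) ∧ (∀n ¬C(n)) ∧ (∃p ∀k (G(p,p) ∨ ¬G(k,p)))
Finally move all quantifiers to the prefix:
  ∀s ∀n ∃p ∀k (¬C(s) ∧ ¬C(n) ∧ (G(p,p) ∨ ¬G(k,p)))
The quantifier ∃n sits under an odd number of negations (counting the antecedent side of each →), so it flips to ∀n.

universal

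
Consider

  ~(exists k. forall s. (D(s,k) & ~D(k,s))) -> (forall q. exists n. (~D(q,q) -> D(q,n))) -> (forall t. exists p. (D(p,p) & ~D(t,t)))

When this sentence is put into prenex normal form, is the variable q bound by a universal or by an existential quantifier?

First replace A → B with ¬A ∨ B.
  ~~(exists k. forall s. (D(s,k) & ~D(k,s))) | ~(forall q. exists n. (~~D(q,q) | D(q,n))) | (forall t. exists p. (D(p,p) & ~D(t,t)))
Drive negations inward (¬∀x A ≡ ∃x ¬A, ¬∃x A ≡ ∀x ¬A, De Morgan for ∧/∨):
  (exists k. forall s. (D(s,k) & ~D(k,s))) | (exists q. forall n. (~D(q,q) & ~D(q,n))) | (forall t. exists p. (D(p,p) & ~D(t,t)))
All bound variables are already distinct, so no renaming is needed.
Finally move all quantifiers to the prefix:
  exists k. forall s. exists q. forall n. forall t. exists p. (D(s,k) & ~D(k,s) | ~D(q,q) & ~D(q,n) | D(p,p) & ~D(t,t))
The quantifier forall q sits under an odd number of negations (counting the antecedent side of each →), so it flips to exists q.

existential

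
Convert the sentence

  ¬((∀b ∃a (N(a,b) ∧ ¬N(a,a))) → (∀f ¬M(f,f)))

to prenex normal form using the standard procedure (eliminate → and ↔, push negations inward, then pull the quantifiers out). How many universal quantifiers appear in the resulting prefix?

Rewrite implications/biconditionals: A → B as ¬A ∨ B.
  ¬(¬(∀b ∃a (N(a,b) ∧ ¬N(a,a))) ∨ (∀f ¬M(f,f)))
Push ¬ through the quantifiers and connectives to reach negation normal form:
  (∀b ∃a (N(a,b) ∧ ¬N(a,a))) ∧ (∃f M(f,f))
Finally move all quantifiers to the prefix:
  ∀b ∃a ∃f (N(a,b) ∧ ¬N(a,a) ∧ M(f,f))
The prefix is ∀b ∃a ∃f: 1 universal, 2 existential.

1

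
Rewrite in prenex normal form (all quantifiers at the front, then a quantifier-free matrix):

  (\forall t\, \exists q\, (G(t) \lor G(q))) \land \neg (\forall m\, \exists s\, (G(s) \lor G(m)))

\forall t\, \exists q\, \exists m\, \forall s\, ((G(t) \lor G(q)) \land \neg G(s) \land \neg G(m))

Drive negations inward (¬∀x A ≡ ∃x ¬A, ¬∃x A ≡ ∀x ¬A, De Morgan for ∧/∨):
  (\forall t\, \exists q\, (G(t) \lor G(q))) \land (\exists m\, \forall s\, (\neg G(s) \land \neg G(m)))
All bound variables are already distinct, so no renaming is needed.
Pull the quantifiers to the front (each side's bound variable is not free in the other side):
  \forall t\, \exists q\, \exists m\, \forall s\, ((G(t) \lor G(q)) \land \neg G(s) \land \neg G(m))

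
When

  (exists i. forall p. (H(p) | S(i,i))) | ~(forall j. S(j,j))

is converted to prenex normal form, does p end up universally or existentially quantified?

universal

Push ¬ through the quantifiers and connectives to reach negation normal form:
  (exists i. forall p. (H(p) | S(i,i))) | (exists j. ~S(j,j))
All bound variables are already distinct, so no renaming is needed.
Finally move all quantifiers to the prefix:
  exists i. forall p. exists j. (H(p) | S(i,i) | ~S(j,j))
The quantifier forall p sits under an even number of negations, so it remains universal.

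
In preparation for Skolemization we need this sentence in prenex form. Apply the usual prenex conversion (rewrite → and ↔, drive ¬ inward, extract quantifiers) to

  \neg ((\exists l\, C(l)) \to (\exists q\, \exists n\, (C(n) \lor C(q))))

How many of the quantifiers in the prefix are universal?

2

Rewrite implications/biconditionals: A → B as ¬A ∨ B.
  \neg (\neg (\exists l\, C(l)) \lor (\exists q\, \exists n\, (C(n) \lor C(q))))
Push ¬ through the quantifiers and connectives to reach negation normal form:
  (\exists l\, C(l)) \land (\forall q\, \forall n\, (\neg C(n) \land \neg C(q)))
Extract every quantifier outward, since the variables are now distinct and don't occur free across branches:
  \exists l\, \forall q\, \forall n\, (C(l) \land \neg C(n) \land \neg C(q))
The prefix is \exists l \forall q \forall n: 2 universal, 1 existential.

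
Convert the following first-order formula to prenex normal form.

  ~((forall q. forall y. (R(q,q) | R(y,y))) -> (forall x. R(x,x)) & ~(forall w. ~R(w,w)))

forall q. forall y. exists x. forall w. ((R(q,q) | R(y,y)) & (~R(x,x) | ~R(w,w)))

First replace A → B with ¬A ∨ B.
  ~(~(forall q. forall y. (R(q,q) | R(y,y))) | (forall x. R(x,x)) & ~(forall w. ~R(w,w)))
Push ¬ through the quantifiers and connectives to reach negation normal form:
  (forall q. forall y. (R(q,q) | R(y,y))) & ((exists x. ~R(x,x)) | (forall w. ~R(w,w)))
Pull the quantifiers to the front (each side's bound variable is not free in the other side):
  forall q. forall y. exists x. forall w. ((R(q,q) | R(y,y)) & (~R(x,x) | ~R(w,w)))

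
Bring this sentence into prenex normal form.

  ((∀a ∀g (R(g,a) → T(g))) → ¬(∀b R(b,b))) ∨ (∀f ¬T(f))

∃a ∃g ∃b ∀f (R(g,a) ∧ ¬T(g) ∨ ¬R(b,b) ∨ ¬T(f))

First replace A → B with ¬A ∨ B.
  ¬(∀a ∀g (¬R(g,a) ∨ T(g))) ∨ ¬(∀b R(b,b)) ∨ (∀f ¬T(f))
Push ¬ through the quantifiers and connectives to reach negation normal form:
  (∃a ∃g (R(g,a) ∧ ¬T(g))) ∨ (∃b ¬R(b,b)) ∨ (∀f ¬T(f))
All bound variables are already distinct, so no renaming is needed.
Pull the quantifiers to the front (each side's bound variable is not free in the other side):
  ∃a ∃g ∃b ∀f (R(g,a) ∧ ¬T(g) ∨ ¬R(b,b) ∨ ¬T(f))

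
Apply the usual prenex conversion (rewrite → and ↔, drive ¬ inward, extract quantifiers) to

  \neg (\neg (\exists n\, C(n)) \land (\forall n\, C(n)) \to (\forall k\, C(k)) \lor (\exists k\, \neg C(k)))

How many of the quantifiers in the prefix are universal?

Rewrite implications/biconditionals: A → B as ¬A ∨ B.
  \neg (\neg (\neg (\exists n\, C(n)) \land (\forall n\, C(n))) \lor (\forall k\, C(k)) \lor (\exists k\, \neg C(k)))
Push ¬ through the quantifiers and connectives to reach negation normal form:
  (\forall n\, \neg C(n)) \land (\forall n\, C(n)) \land (\exists k\, \neg C(k)) \land (\forall k\, C(k))
Standardize variables apart so no two quantifiers bind the same name: n↦a, k↦t.
  (\forall n\, \neg C(n)) \land (\forall a\, C(a)) \land (\exists k\, \neg C(k)) \land (\forall t\, C(t))
Extract every quantifier outward, since the variables are now distinct and don't occur free across branches:
  \forall n\, \forall a\, \exists k\, \forall t\, (\neg C(n) \land C(a) \land \neg C(k) \land C(t))
The prefix is \forall n \forall a \exists k \forall t: 3 universal, 1 existential.

3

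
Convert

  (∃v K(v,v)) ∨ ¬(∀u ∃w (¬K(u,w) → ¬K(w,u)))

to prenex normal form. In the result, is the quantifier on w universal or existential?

universal

Rewrite implications/biconditionals: A → B as ¬A ∨ B.
  (∃v K(v,v)) ∨ ¬(∀u ∃w (¬¬K(u,w) ∨ ¬K(w,u)))
Move each ¬ inward, flipping quantifiers it crosses:
  (∃v K(v,v)) ∨ (∃u ∀w (¬K(u,w) ∧ K(w,u)))
All bound variables are already distinct, so no renaming is needed.
Pull the quantifiers to the front (each side's bound variable is not free in the other side):
  ∃v ∃u ∀w (K(v,v) ∨ ¬K(u,w) ∧ K(w,u))
The quantifier ∃w sits under an odd number of negations (counting the antecedent side of each →), so it flips to ∀w.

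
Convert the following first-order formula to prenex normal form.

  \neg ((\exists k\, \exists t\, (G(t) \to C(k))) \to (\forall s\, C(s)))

Eliminate → and ↔ using ¬ and ∨.
  \neg (\neg (\exists k\, \exists t\, (\neg G(t) \lor C(k))) \lor (\forall s\, C(s)))
Move each ¬ inward, flipping quantifiers it crosses:
  (\exists k\, \exists t\, (\neg G(t) \lor C(k))) \land (\exists s\, \neg C(s))
All bound variables are already distinct, so no renaming is needed.
Extract every quantifier outward, since the variables are now distinct and don't occur free across branches:
  \exists k\, \exists t\, \exists s\, ((\neg G(t) \lor C(k)) \land \neg C(s))

\exists k\, \exists t\, \exists s\, ((\neg G(t) \lor C(k)) \land \neg C(s))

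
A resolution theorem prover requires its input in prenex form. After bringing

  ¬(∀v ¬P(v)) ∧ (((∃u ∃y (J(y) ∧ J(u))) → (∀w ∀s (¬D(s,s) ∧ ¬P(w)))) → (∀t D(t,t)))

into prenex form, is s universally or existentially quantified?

existential

Eliminate → and ↔ using ¬ and ∨.
  ¬(∀v ¬P(v)) ∧ (¬(¬(∃u ∃y (J(y) ∧ J(u))) ∨ (∀w ∀s (¬D(s,s) ∧ ¬P(w)))) ∨ (∀t D(t,t)))
Drive negations inward (¬∀x A ≡ ∃x ¬A, ¬∃x A ≡ ∀x ¬A, De Morgan for ∧/∨):
  (∃v P(v)) ∧ ((∃u ∃y (J(y) ∧ J(u))) ∧ (∃w ∃s (D(s,s) ∨ P(w))) ∨ (∀t D(t,t)))
All bound variables are already distinct, so no renaming is needed.
Pull the quantifiers to the front (each side's bound variable is not free in the other side):
  ∃v ∃u ∃y ∃w ∃s ∀t (P(v) ∧ (J(y) ∧ J(u) ∧ (D(s,s) ∨ P(w)) ∨ D(t,t)))
The quantifier ∀s sits under an odd number of negations (counting the antecedent side of each →), so it flips to ∃s.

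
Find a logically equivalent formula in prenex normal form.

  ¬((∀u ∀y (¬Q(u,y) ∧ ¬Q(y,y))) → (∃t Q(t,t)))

Rewrite implications/biconditionals: A → B as ¬A ∨ B.
  ¬(¬(∀u ∀y (¬Q(u,y) ∧ ¬Q(y,y))) ∨ (∃t Q(t,t)))
Drive negations inward (¬∀x A ≡ ∃x ¬A, ¬∃x A ≡ ∀x ¬A, De Morgan for ∧/∨):
  (∀u ∀y (¬Q(u,y) ∧ ¬Q(y,y))) ∧ (∀t ¬Q(t,t))
All bound variables are already distinct, so no renaming is needed.
Extract every quantifier outward, since the variables are now distinct and don't occur free across branches:
  ∀u ∀y ∀t (¬Q(u,y) ∧ ¬Q(y,y) ∧ ¬Q(t,t))

∀u ∀y ∀t (¬Q(u,y) ∧ ¬Q(y,y) ∧ ¬Q(t,t))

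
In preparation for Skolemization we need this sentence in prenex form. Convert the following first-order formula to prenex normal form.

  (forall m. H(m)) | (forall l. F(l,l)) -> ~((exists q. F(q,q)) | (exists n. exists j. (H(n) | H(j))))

First replace A → B with ¬A ∨ B.
  ~((forall m. H(m)) | (forall l. F(l,l))) | ~((exists q. F(q,q)) | (exists n. exists j. (H(n) | H(j))))
Drive negations inward (¬∀x A ≡ ∃x ¬A, ¬∃x A ≡ ∀x ¬A, De Morgan for ∧/∨):
  (exists m. ~H(m)) & (exists l. ~F(l,l)) | (forall q. ~F(q,q)) & (forall n. forall j. (~H(n) & ~H(j)))
Extract every quantifier outward, since the variables are now distinct and don't occur free across branches:
  exists m. exists l. forall q. forall n. forall j. (~H(m) & ~F(l,l) | ~F(q,q) & ~H(n) & ~H(j))

exists m. exists l. forall q. forall n. forall j. (~H(m) & ~F(l,l) | ~F(q,q) & ~H(n) & ~H(j))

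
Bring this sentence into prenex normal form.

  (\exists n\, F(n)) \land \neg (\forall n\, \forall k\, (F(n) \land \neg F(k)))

Move each ¬ inward, flipping quantifiers it crosses:
  (\exists n\, F(n)) \land (\exists n\, \exists k\, (\neg F(n) \lor F(k)))
Give each quantifier a distinct variable: n↦z1.
  (\exists n\, F(n)) \land (\exists z1\, \exists k\, (\neg F(z1) \lor F(k)))
Extract every quantifier outward, since the variables are now distinct and don't occur free across branches:
  \exists n\, \exists z1\, \exists k\, (F(n) \land (\neg F(z1) \lor F(k)))

\exists n\, \exists z1\, \exists k\, (F(n) \land (\neg F(z1) \lor F(k)))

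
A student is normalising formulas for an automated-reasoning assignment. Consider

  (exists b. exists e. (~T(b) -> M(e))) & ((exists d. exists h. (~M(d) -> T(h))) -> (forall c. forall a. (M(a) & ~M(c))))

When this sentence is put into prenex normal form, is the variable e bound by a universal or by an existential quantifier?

existential

Rewrite implications/biconditionals: A → B as ¬A ∨ B.
  (exists b. exists e. (~~T(b) | M(e))) & (~(exists d. exists h. (~~M(d) | T(h))) | (forall c. forall a. (M(a) & ~M(c))))
Push ¬ through the quantifiers and connectives to reach negation normal form:
  (exists b. exists e. (T(b) | M(e))) & ((forall d. forall h. (~M(d) & ~T(h))) | (forall c. forall a. (M(a) & ~M(c))))
All bound variables are already distinct, so no renaming is needed.
Pull the quantifiers to the front (each side's bound variable is not free in the other side):
  exists b. exists e. forall d. forall h. forall c. forall a. ((T(b) | M(e)) & (~M(d) & ~T(h) | M(a) & ~M(c)))
The quantifier exists e sits under an even number of negations (counting the antecedent side of each →), so it remains existential.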